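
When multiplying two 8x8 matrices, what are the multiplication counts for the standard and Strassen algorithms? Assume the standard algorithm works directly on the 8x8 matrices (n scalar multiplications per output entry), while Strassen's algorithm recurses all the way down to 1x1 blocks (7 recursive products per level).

Matrix multiplication for 8x8 matrices:

Standard algorithm: 8^3 = 512 multiplications
Strassen's algorithm: 7^(log2(8)) = 7^3 = 343 multiplications
Savings: 512 - 343 = 169 multiplications

Standard: 512 multiplications (8^3). Strassen: 343 multiplications (7^3). Strassen reduces 8 recursive multiplications to 7 at each level.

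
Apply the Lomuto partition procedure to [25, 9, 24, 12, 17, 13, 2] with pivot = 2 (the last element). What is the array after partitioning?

Lomuto partition with pivot = 2:

Initial array: [25, 9, 24, 12, 17, 13, 2]

arr[0]=25 > 2: no swap
arr[1]=9 > 2: no swap
arr[2]=24 > 2: no swap
arr[3]=12 > 2: no swap
arr[4]=17 > 2: no swap
arr[5]=13 > 2: no swap

Place pivot at position 0: [2, 9, 24, 12, 17, 13, 25]
Pivot position: 0

After partitioning with pivot 2, the array becomes [2, 9, 24, 12, 17, 13, 25]. The pivot is placed at index 0. All elements to the left of the pivot are <= 2, and all elements to the right are > 2.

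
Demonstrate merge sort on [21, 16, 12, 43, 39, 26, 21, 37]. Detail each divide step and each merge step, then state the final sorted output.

Merge sort trace:

Split: [21, 16, 12, 43, 39, 26, 21, 37] -> [21, 16, 12, 43] and [39, 26, 21, 37]
  Split: [21, 16, 12, 43] -> [21, 16] and [12, 43]
    Split: [21, 16] -> [21] and [16]
    Merge: [21] + [16] -> [16, 21]
    Split: [12, 43] -> [12] and [43]
    Merge: [12] + [43] -> [12, 43]
  Merge: [16, 21] + [12, 43] -> [12, 16, 21, 43]
  Split: [39, 26, 21, 37] -> [39, 26] and [21, 37]
    Split: [39, 26] -> [39] and [26]
    Merge: [39] + [26] -> [26, 39]
    Split: [21, 37] -> [21] and [37]
    Merge: [21] + [37] -> [21, 37]
  Merge: [26, 39] + [21, 37] -> [21, 26, 37, 39]
Merge: [12, 16, 21, 43] + [21, 26, 37, 39] -> [12, 16, 21, 21, 26, 37, 39, 43]

Final sorted array: [12, 16, 21, 21, 26, 37, 39, 43]

The merge sort proceeds by recursively splitting the array and merging sorted halves.
After all merges, the sorted array is [12, 16, 21, 21, 26, 37, 39, 43].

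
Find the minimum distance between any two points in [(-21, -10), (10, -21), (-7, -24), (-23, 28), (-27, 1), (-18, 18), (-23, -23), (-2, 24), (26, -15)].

Computing all pairwise distances among 9 points:

d((-21, -10), (10, -21)) = 32.8938
d((-21, -10), (-7, -24)) = 19.799
d((-21, -10), (-23, 28)) = 38.0526
d((-21, -10), (-27, 1)) = 12.53
d((-21, -10), (-18, 18)) = 28.1603
d((-21, -10), (-23, -23)) = 13.1529
d((-21, -10), (-2, 24)) = 38.9487
d((-21, -10), (26, -15)) = 47.2652
d((10, -21), (-7, -24)) = 17.2627
d((10, -21), (-23, 28)) = 59.0762
d((10, -21), (-27, 1)) = 43.0465
d((10, -21), (-18, 18)) = 48.0104
d((10, -21), (-23, -23)) = 33.0606
d((10, -21), (-2, 24)) = 46.5725
d((10, -21), (26, -15)) = 17.088
d((-7, -24), (-23, 28)) = 54.4059
d((-7, -24), (-27, 1)) = 32.0156
d((-7, -24), (-18, 18)) = 43.4166
d((-7, -24), (-23, -23)) = 16.0312
d((-7, -24), (-2, 24)) = 48.2597
d((-7, -24), (26, -15)) = 34.2053
d((-23, 28), (-27, 1)) = 27.2947
d((-23, 28), (-18, 18)) = 11.1803 <-- minimum
d((-23, 28), (-23, -23)) = 51.0
d((-23, 28), (-2, 24)) = 21.3776
d((-23, 28), (26, -15)) = 65.192
d((-27, 1), (-18, 18)) = 19.2354
d((-27, 1), (-23, -23)) = 24.3311
d((-27, 1), (-2, 24)) = 33.9706
d((-27, 1), (26, -15)) = 55.3624
d((-18, 18), (-23, -23)) = 41.3038
d((-18, 18), (-2, 24)) = 17.088
d((-18, 18), (26, -15)) = 55.0
d((-23, -23), (-2, 24)) = 51.4782
d((-23, -23), (26, -15)) = 49.6488
d((-2, 24), (26, -15)) = 48.0104

Closest pair: (-23, 28) and (-18, 18) with distance 11.1803

The closest pair is (-23, 28) and (-18, 18) with Euclidean distance 11.1803. For 9 points, brute-force pairwise comparison is shown above. For large n, the divide-and-conquer algorithm (sort by x, recurse on halves, check the dividing strip) achieves O(n log n).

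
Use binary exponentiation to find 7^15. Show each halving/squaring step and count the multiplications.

Computing 7^15 by squaring (build up from 7^1; each line after the first costs one multiplication):

7^1 = 7
7^2 = (7^1)^2 = 7^2 = 49
7^3 = 7 * 7^2 = 7 * 49 = 343
7^6 = (7^3)^2 = 343^2 = 117649
7^7 = 7 * 7^6 = 7 * 117649 = 823543
7^14 = (7^7)^2 = 823543^2 = 678223072849
7^15 = 7 * 7^14 = 7 * 678223072849 = 4747561509943

Result: 4747561509943
Multiplications needed: 6 (6 lines after 7^1)

7^15 = 4747561509943. Using exponentiation by squaring, this requires 6 multiplications. The key idea: if the exponent is even, square the half-power; if odd, multiply by the base once.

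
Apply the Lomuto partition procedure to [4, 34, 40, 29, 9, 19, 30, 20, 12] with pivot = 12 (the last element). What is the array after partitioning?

Lomuto partition with pivot = 12:

Initial array: [4, 34, 40, 29, 9, 19, 30, 20, 12]

arr[0]=4 <= 12: swap with position 0, array becomes [4, 34, 40, 29, 9, 19, 30, 20, 12]
arr[1]=34 > 12: no swap
arr[2]=40 > 12: no swap
arr[3]=29 > 12: no swap
arr[4]=9 <= 12: swap with position 1, array becomes [4, 9, 40, 29, 34, 19, 30, 20, 12]
arr[5]=19 > 12: no swap
arr[6]=30 > 12: no swap
arr[7]=20 > 12: no swap

Place pivot at position 2: [4, 9, 12, 29, 34, 19, 30, 20, 40]
Pivot position: 2

After partitioning with pivot 12, the array becomes [4, 9, 12, 29, 34, 19, 30, 20, 40]. The pivot is placed at index 2. All elements to the left of the pivot are <= 12, and all elements to the right are > 12.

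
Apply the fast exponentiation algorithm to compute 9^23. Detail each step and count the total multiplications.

Computing 9^23 by squaring (build up from 9^1; each line after the first costs one multiplication):

9^1 = 9
9^2 = (9^1)^2 = 9^2 = 81
9^4 = (9^2)^2 = 81^2 = 6561
9^5 = 9 * 9^4 = 9 * 6561 = 59049
9^10 = (9^5)^2 = 59049^2 = 3486784401
9^11 = 9 * 9^10 = 9 * 3486784401 = 31381059609
9^22 = (9^11)^2 = 31381059609^2 = 984770902183611232881
9^23 = 9 * 9^22 = 9 * 984770902183611232881 = 8862938119652501095929

Result: 8862938119652501095929
Multiplications needed: 7 (7 lines after 9^1)

9^23 = 8862938119652501095929. Using exponentiation by squaring, this requires 7 multiplications. The key idea: if the exponent is even, square the half-power; if odd, multiply by the base once.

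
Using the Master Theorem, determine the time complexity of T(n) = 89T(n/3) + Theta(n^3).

Master Theorem for T(n) = 89T(n/3) + O(n^3):

a = 89, b = 3, c = 3
log_b(a) = log_3(89) = 4.0857

Case 1: c = 3 < log_3(89) = 4.0857
T(n) = O(n^(log_3 89))

For T(n) = 89T(n/3) + O(n^3): log_3(89) = 4.0857. This is Case 1 of the Master Theorem (c < log_b(a), work dominated by leaves), giving O(n^(log_3 89)).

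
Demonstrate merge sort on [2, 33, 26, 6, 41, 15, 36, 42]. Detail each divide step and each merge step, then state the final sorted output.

Merge sort trace:

Split: [2, 33, 26, 6, 41, 15, 36, 42] -> [2, 33, 26, 6] and [41, 15, 36, 42]
  Split: [2, 33, 26, 6] -> [2, 33] and [26, 6]
    Split: [2, 33] -> [2] and [33]
    Merge: [2] + [33] -> [2, 33]
    Split: [26, 6] -> [26] and [6]
    Merge: [26] + [6] -> [6, 26]
  Merge: [2, 33] + [6, 26] -> [2, 6, 26, 33]
  Split: [41, 15, 36, 42] -> [41, 15] and [36, 42]
    Split: [41, 15] -> [41] and [15]
    Merge: [41] + [15] -> [15, 41]
    Split: [36, 42] -> [36] and [42]
    Merge: [36] + [42] -> [36, 42]
  Merge: [15, 41] + [36, 42] -> [15, 36, 41, 42]
Merge: [2, 6, 26, 33] + [15, 36, 41, 42] -> [2, 6, 15, 26, 33, 36, 41, 42]

Final sorted array: [2, 6, 15, 26, 33, 36, 41, 42]

The merge sort proceeds by recursively splitting the array and merging sorted halves.
After all merges, the sorted array is [2, 6, 15, 26, 33, 36, 41, 42].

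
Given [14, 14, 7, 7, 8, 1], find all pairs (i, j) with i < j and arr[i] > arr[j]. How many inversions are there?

Finding inversions in [14, 14, 7, 7, 8, 1]:

(0, 2): arr[0]=14 > arr[2]=7
(0, 3): arr[0]=14 > arr[3]=7
(0, 4): arr[0]=14 > arr[4]=8
(0, 5): arr[0]=14 > arr[5]=1
(1, 2): arr[1]=14 > arr[2]=7
(1, 3): arr[1]=14 > arr[3]=7
(1, 4): arr[1]=14 > arr[4]=8
(1, 5): arr[1]=14 > arr[5]=1
(2, 5): arr[2]=7 > arr[5]=1
(3, 5): arr[3]=7 > arr[5]=1
(4, 5): arr[4]=8 > arr[5]=1

Total inversions: 11

The array has 11 inversion(s): (0,2), (0,3), (0,4), (0,5), (1,2), (1,3), (1,4), (1,5), (2,5), (3,5), (4,5). Each pair (i,j) satisfies i < j and arr[i] > arr[j].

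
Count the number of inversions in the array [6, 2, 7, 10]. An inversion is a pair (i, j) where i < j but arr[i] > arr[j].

Finding inversions in [6, 2, 7, 10]:

(0, 1): arr[0]=6 > arr[1]=2

Total inversions: 1

The array has 1 inversion(s): (0,1). Each pair (i,j) satisfies i < j and arr[i] > arr[j].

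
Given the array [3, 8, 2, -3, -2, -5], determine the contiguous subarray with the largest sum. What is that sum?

Using Kadane's algorithm on [3, 8, 2, -3, -2, -5]:

Scanning through the array:
Position 1 (value 8): max_ending_here = 11, max_so_far = 11
Position 2 (value 2): max_ending_here = 13, max_so_far = 13
Position 3 (value -3): max_ending_here = 10, max_so_far = 13
Position 4 (value -2): max_ending_here = 8, max_so_far = 13
Position 5 (value -5): max_ending_here = 3, max_so_far = 13

Maximum subarray: [3, 8, 2]
Maximum sum: 13

The maximum subarray is [3, 8, 2] with sum 13. This subarray runs from index 0 to index 2.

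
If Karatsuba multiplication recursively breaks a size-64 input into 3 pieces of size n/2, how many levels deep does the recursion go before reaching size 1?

For divide and conquer with division factor 2:

Problem sizes at each level:
Level 0: 64
Level 1: 32
Level 2: 16
Level 3: 8
Level 4: 4
Level 5: 2
Level 6: 1

The root is level 0 and the size-1 base case is level 6 (the tree spans levels 0 through 6, i.e. 7 levels counting the root), so the depth is the number of divisions: log_2(64) = 6

The recursion tree depth is log_2(64) = 6. At each level, the problem size is divided by 2, so it takes 6 divisions to reduce to a base case of size 1. The algorithm makes 3 recursive calls at each level.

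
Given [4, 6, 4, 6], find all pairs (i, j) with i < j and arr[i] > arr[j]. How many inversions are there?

Finding inversions in [4, 6, 4, 6]:

(1, 2): arr[1]=6 > arr[2]=4

Total inversions: 1

The array has 1 inversion(s): (1,2). Each pair (i,j) satisfies i < j and arr[i] > arr[j].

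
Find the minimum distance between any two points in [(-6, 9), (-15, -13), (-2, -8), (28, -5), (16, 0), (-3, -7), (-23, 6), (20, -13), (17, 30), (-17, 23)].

Computing all pairwise distances among 10 points:

d((-6, 9), (-15, -13)) = 23.7697
d((-6, 9), (-2, -8)) = 17.4642
d((-6, 9), (28, -5)) = 36.7696
d((-6, 9), (16, 0)) = 23.7697
d((-6, 9), (-3, -7)) = 16.2788
d((-6, 9), (-23, 6)) = 17.2627
d((-6, 9), (20, -13)) = 34.0588
d((-6, 9), (17, 30)) = 31.1448
d((-6, 9), (-17, 23)) = 17.8045
d((-15, -13), (-2, -8)) = 13.9284
d((-15, -13), (28, -5)) = 43.7379
d((-15, -13), (16, 0)) = 33.6155
d((-15, -13), (-3, -7)) = 13.4164
d((-15, -13), (-23, 6)) = 20.6155
d((-15, -13), (20, -13)) = 35.0
d((-15, -13), (17, 30)) = 53.6004
d((-15, -13), (-17, 23)) = 36.0555
d((-2, -8), (28, -5)) = 30.1496
d((-2, -8), (16, 0)) = 19.6977
d((-2, -8), (-3, -7)) = 1.4142 <-- minimum
d((-2, -8), (-23, 6)) = 25.2389
d((-2, -8), (20, -13)) = 22.561
d((-2, -8), (17, 30)) = 42.4853
d((-2, -8), (-17, 23)) = 34.4384
d((28, -5), (16, 0)) = 13.0
d((28, -5), (-3, -7)) = 31.0644
d((28, -5), (-23, 6)) = 52.1728
d((28, -5), (20, -13)) = 11.3137
d((28, -5), (17, 30)) = 36.6879
d((28, -5), (-17, 23)) = 53.0
d((16, 0), (-3, -7)) = 20.2485
d((16, 0), (-23, 6)) = 39.4588
d((16, 0), (20, -13)) = 13.6015
d((16, 0), (17, 30)) = 30.0167
d((16, 0), (-17, 23)) = 40.2244
d((-3, -7), (-23, 6)) = 23.8537
d((-3, -7), (20, -13)) = 23.7697
d((-3, -7), (17, 30)) = 42.0595
d((-3, -7), (-17, 23)) = 33.1059
d((-23, 6), (20, -13)) = 47.0106
d((-23, 6), (17, 30)) = 46.6476
d((-23, 6), (-17, 23)) = 18.0278
d((20, -13), (17, 30)) = 43.1045
d((20, -13), (-17, 23)) = 51.6236
d((17, 30), (-17, 23)) = 34.7131

Closest pair: (-2, -8) and (-3, -7) with distance 1.4142

The closest pair is (-2, -8) and (-3, -7) with Euclidean distance 1.4142. For 10 points, brute-force pairwise comparison is shown above. For large n, the divide-and-conquer algorithm (sort by x, recurse on halves, check the dividing strip) achieves O(n log n).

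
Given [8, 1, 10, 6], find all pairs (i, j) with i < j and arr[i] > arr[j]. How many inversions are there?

Finding inversions in [8, 1, 10, 6]:

(0, 1): arr[0]=8 > arr[1]=1
(0, 3): arr[0]=8 > arr[3]=6
(2, 3): arr[2]=10 > arr[3]=6

Total inversions: 3

The array has 3 inversion(s): (0,1), (0,3), (2,3). Each pair (i,j) satisfies i < j and arr[i] > arr[j].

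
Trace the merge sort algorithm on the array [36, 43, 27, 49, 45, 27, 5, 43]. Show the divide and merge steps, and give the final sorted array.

Merge sort trace:

Split: [36, 43, 27, 49, 45, 27, 5, 43] -> [36, 43, 27, 49] and [45, 27, 5, 43]
  Split: [36, 43, 27, 49] -> [36, 43] and [27, 49]
    Split: [36, 43] -> [36] and [43]
    Merge: [36] + [43] -> [36, 43]
    Split: [27, 49] -> [27] and [49]
    Merge: [27] + [49] -> [27, 49]
  Merge: [36, 43] + [27, 49] -> [27, 36, 43, 49]
  Split: [45, 27, 5, 43] -> [45, 27] and [5, 43]
    Split: [45, 27] -> [45] and [27]
    Merge: [45] + [27] -> [27, 45]
    Split: [5, 43] -> [5] and [43]
    Merge: [5] + [43] -> [5, 43]
  Merge: [27, 45] + [5, 43] -> [5, 27, 43, 45]
Merge: [27, 36, 43, 49] + [5, 27, 43, 45] -> [5, 27, 27, 36, 43, 43, 45, 49]

Final sorted array: [5, 27, 27, 36, 43, 43, 45, 49]

The merge sort proceeds by recursively splitting the array and merging sorted halves.
After all merges, the sorted array is [5, 27, 27, 36, 43, 43, 45, 49].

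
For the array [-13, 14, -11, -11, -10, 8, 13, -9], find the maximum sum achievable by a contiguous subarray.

Using Kadane's algorithm on [-13, 14, -11, -11, -10, 8, 13, -9]:

Scanning through the array:
Position 1 (value 14): max_ending_here = 14, max_so_far = 14
Position 2 (value -11): max_ending_here = 3, max_so_far = 14
Position 3 (value -11): max_ending_here = -8, max_so_far = 14
Position 4 (value -10): max_ending_here = -10, max_so_far = 14
Position 5 (value 8): max_ending_here = 8, max_so_far = 14
Position 6 (value 13): max_ending_here = 21, max_so_far = 21
Position 7 (value -9): max_ending_here = 12, max_so_far = 21

Maximum subarray: [8, 13]
Maximum sum: 21

The maximum subarray is [8, 13] with sum 21. This subarray runs from index 5 to index 6.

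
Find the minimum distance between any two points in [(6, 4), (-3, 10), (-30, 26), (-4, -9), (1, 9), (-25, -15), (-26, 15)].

Computing all pairwise distances among 7 points:

d((6, 4), (-3, 10)) = 10.8167
d((6, 4), (-30, 26)) = 42.19
d((6, 4), (-4, -9)) = 16.4012
d((6, 4), (1, 9)) = 7.0711
d((6, 4), (-25, -15)) = 36.3593
d((6, 4), (-26, 15)) = 33.8378
d((-3, 10), (-30, 26)) = 31.3847
d((-3, 10), (-4, -9)) = 19.0263
d((-3, 10), (1, 9)) = 4.1231 <-- minimum
d((-3, 10), (-25, -15)) = 33.3017
d((-3, 10), (-26, 15)) = 23.5372
d((-30, 26), (-4, -9)) = 43.6005
d((-30, 26), (1, 9)) = 35.3553
d((-30, 26), (-25, -15)) = 41.3038
d((-30, 26), (-26, 15)) = 11.7047
d((-4, -9), (1, 9)) = 18.6815
d((-4, -9), (-25, -15)) = 21.8403
d((-4, -9), (-26, 15)) = 32.5576
d((1, 9), (-25, -15)) = 35.3836
d((1, 9), (-26, 15)) = 27.6586
d((-25, -15), (-26, 15)) = 30.0167

Closest pair: (-3, 10) and (1, 9) with distance 4.1231

The closest pair is (-3, 10) and (1, 9) with Euclidean distance 4.1231. For 7 points, brute-force pairwise comparison is shown above. For large n, the divide-and-conquer algorithm (sort by x, recurse on halves, check the dividing strip) achieves O(n log n).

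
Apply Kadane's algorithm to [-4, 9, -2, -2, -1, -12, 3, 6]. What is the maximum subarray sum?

Using Kadane's algorithm on [-4, 9, -2, -2, -1, -12, 3, 6]:

Scanning through the array:
Position 1 (value 9): max_ending_here = 9, max_so_far = 9
Position 2 (value -2): max_ending_here = 7, max_so_far = 9
Position 3 (value -2): max_ending_here = 5, max_so_far = 9
Position 4 (value -1): max_ending_here = 4, max_so_far = 9
Position 5 (value -12): max_ending_here = -8, max_so_far = 9
Position 6 (value 3): max_ending_here = 3, max_so_far = 9
Position 7 (value 6): max_ending_here = 9, max_so_far = 9

Maximum subarray: [9]
Maximum sum: 9

The maximum subarray is [9] with sum 9. This subarray runs from index 1 to index 1.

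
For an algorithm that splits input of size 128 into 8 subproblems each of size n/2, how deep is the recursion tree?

For divide and conquer with division factor 2:

Problem sizes at each level:
Level 0: 128
Level 1: 64
Level 2: 32
Level 3: 16
Level 4: 8
Level 5: 4
Level 6: 2
Level 7: 1

The root is level 0 and the size-1 base case is level 7 (the tree spans levels 0 through 7, i.e. 8 levels counting the root), so the depth is the number of divisions: log_2(128) = 7

The recursion tree depth is log_2(128) = 7. At each level, the problem size is divided by 2, so it takes 7 divisions to reduce to a base case of size 1. The algorithm makes 8 recursive calls at each level.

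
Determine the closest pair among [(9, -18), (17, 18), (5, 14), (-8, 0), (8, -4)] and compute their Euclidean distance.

Computing all pairwise distances among 5 points:

d((9, -18), (17, 18)) = 36.8782
d((9, -18), (5, 14)) = 32.249
d((9, -18), (-8, 0)) = 24.7588
d((9, -18), (8, -4)) = 14.0357
d((17, 18), (5, 14)) = 12.6491 <-- minimum
d((17, 18), (-8, 0)) = 30.8058
d((17, 18), (8, -4)) = 23.7697
d((5, 14), (-8, 0)) = 19.105
d((5, 14), (8, -4)) = 18.2483
d((-8, 0), (8, -4)) = 16.4924

Closest pair: (17, 18) and (5, 14) with distance 12.6491

The closest pair is (17, 18) and (5, 14) with Euclidean distance 12.6491. For 5 points, brute-force pairwise comparison is shown above. For large n, the divide-and-conquer algorithm (sort by x, recurse on halves, check the dividing strip) achieves O(n log n).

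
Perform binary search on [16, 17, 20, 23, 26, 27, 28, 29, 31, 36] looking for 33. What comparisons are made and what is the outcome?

Binary search for 33 in [16, 17, 20, 23, 26, 27, 28, 29, 31, 36]:

lo=0, hi=9, mid=4, arr[mid]=26 -> 26 < 33, search right half
lo=5, hi=9, mid=7, arr[mid]=29 -> 29 < 33, search right half
lo=8, hi=9, mid=8, arr[mid]=31 -> 31 < 33, search right half
lo=9, hi=9, mid=9, arr[mid]=36 -> 36 > 33, search left half
lo=9 > hi=8, target 33 not found

Binary search determines that 33 is not in the array after 4 comparisons. The search space was exhausted without finding the target.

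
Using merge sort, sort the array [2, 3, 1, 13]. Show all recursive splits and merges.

Merge sort trace:

Split: [2, 3, 1, 13] -> [2, 3] and [1, 13]
  Split: [2, 3] -> [2] and [3]
  Merge: [2] + [3] -> [2, 3]
  Split: [1, 13] -> [1] and [13]
  Merge: [1] + [13] -> [1, 13]
Merge: [2, 3] + [1, 13] -> [1, 2, 3, 13]

Final sorted array: [1, 2, 3, 13]

The merge sort proceeds by recursively splitting the array and merging sorted halves.
After all merges, the sorted array is [1, 2, 3, 13].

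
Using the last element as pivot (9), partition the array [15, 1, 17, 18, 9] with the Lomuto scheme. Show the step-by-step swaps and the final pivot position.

Lomuto partition with pivot = 9:

Initial array: [15, 1, 17, 18, 9]

arr[0]=15 > 9: no swap
arr[1]=1 <= 9: swap with position 0, array becomes [1, 15, 17, 18, 9]
arr[2]=17 > 9: no swap
arr[3]=18 > 9: no swap

Place pivot at position 1: [1, 9, 17, 18, 15]
Pivot position: 1

After partitioning with pivot 9, the array becomes [1, 9, 17, 18, 15]. The pivot is placed at index 1. All elements to the left of the pivot are <= 9, and all elements to the right are > 9.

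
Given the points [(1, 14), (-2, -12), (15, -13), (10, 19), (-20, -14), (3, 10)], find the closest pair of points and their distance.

Computing all pairwise distances among 6 points:

d((1, 14), (-2, -12)) = 26.1725
d((1, 14), (15, -13)) = 30.4138
d((1, 14), (10, 19)) = 10.2956
d((1, 14), (-20, -14)) = 35.0
d((1, 14), (3, 10)) = 4.4721 <-- minimum
d((-2, -12), (15, -13)) = 17.0294
d((-2, -12), (10, 19)) = 33.2415
d((-2, -12), (-20, -14)) = 18.1108
d((-2, -12), (3, 10)) = 22.561
d((15, -13), (10, 19)) = 32.3883
d((15, -13), (-20, -14)) = 35.0143
d((15, -13), (3, 10)) = 25.9422
d((10, 19), (-20, -14)) = 44.5982
d((10, 19), (3, 10)) = 11.4018
d((-20, -14), (3, 10)) = 33.2415

Closest pair: (1, 14) and (3, 10) with distance 4.4721

The closest pair is (1, 14) and (3, 10) with Euclidean distance 4.4721. For 6 points, brute-force pairwise comparison is shown above. For large n, the divide-and-conquer algorithm (sort by x, recurse on halves, check the dividing strip) achieves O(n log n).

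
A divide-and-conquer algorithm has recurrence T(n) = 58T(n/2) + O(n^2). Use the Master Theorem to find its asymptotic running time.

Master Theorem for T(n) = 58T(n/2) + O(n^2):

a = 58, b = 2, c = 2
log_b(a) = log_2(58) = 5.8580

Case 1: c = 2 < log_2(58) = 5.8580
T(n) = O(n^(log_2 58))

For T(n) = 58T(n/2) + O(n^2): log_2(58) = 5.8580. This is Case 1 of the Master Theorem (c < log_b(a), work dominated by leaves), giving O(n^(log_2 58)).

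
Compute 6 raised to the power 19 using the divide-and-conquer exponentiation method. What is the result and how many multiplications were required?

Computing 6^19 by squaring (build up from 6^1; each line after the first costs one multiplication):

6^1 = 6
6^2 = (6^1)^2 = 6^2 = 36
6^4 = (6^2)^2 = 36^2 = 1296
6^8 = (6^4)^2 = 1296^2 = 1679616
6^9 = 6 * 6^8 = 6 * 1679616 = 10077696
6^18 = (6^9)^2 = 10077696^2 = 101559956668416
6^19 = 6 * 6^18 = 6 * 101559956668416 = 609359740010496

Result: 609359740010496
Multiplications needed: 6 (6 lines after 6^1)

6^19 = 609359740010496. Using exponentiation by squaring, this requires 6 multiplications. The key idea: if the exponent is even, square the half-power; if odd, multiply by the base once.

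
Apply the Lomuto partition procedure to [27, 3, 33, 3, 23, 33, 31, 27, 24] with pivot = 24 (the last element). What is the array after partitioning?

Lomuto partition with pivot = 24:

Initial array: [27, 3, 33, 3, 23, 33, 31, 27, 24]

arr[0]=27 > 24: no swap
arr[1]=3 <= 24: swap with position 0, array becomes [3, 27, 33, 3, 23, 33, 31, 27, 24]
arr[2]=33 > 24: no swap
arr[3]=3 <= 24: swap with position 1, array becomes [3, 3, 33, 27, 23, 33, 31, 27, 24]
arr[4]=23 <= 24: swap with position 2, array becomes [3, 3, 23, 27, 33, 33, 31, 27, 24]
arr[5]=33 > 24: no swap
arr[6]=31 > 24: no swap
arr[7]=27 > 24: no swap

Place pivot at position 3: [3, 3, 23, 24, 33, 33, 31, 27, 27]
Pivot position: 3

After partitioning with pivot 24, the array becomes [3, 3, 23, 24, 33, 33, 31, 27, 27]. The pivot is placed at index 3. All elements to the left of the pivot are <= 24, and all elements to the right are > 24.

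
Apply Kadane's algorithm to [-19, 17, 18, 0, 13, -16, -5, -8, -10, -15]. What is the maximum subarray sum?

Using Kadane's algorithm on [-19, 17, 18, 0, 13, -16, -5, -8, -10, -15]:

Scanning through the array:
Position 1 (value 17): max_ending_here = 17, max_so_far = 17
Position 2 (value 18): max_ending_here = 35, max_so_far = 35
Position 3 (value 0): max_ending_here = 35, max_so_far = 35
Position 4 (value 13): max_ending_here = 48, max_so_far = 48
Position 5 (value -16): max_ending_here = 32, max_so_far = 48
Position 6 (value -5): max_ending_here = 27, max_so_far = 48
Position 7 (value -8): max_ending_here = 19, max_so_far = 48
Position 8 (value -10): max_ending_here = 9, max_so_far = 48
Position 9 (value -15): max_ending_here = -6, max_so_far = 48

Maximum subarray: [17, 18, 0, 13]
Maximum sum: 48

The maximum subarray is [17, 18, 0, 13] with sum 48. This subarray runs from index 1 to index 4.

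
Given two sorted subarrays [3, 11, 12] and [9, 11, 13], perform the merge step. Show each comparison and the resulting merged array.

Merging process:

Compare 3 vs 9: take 3 from left. Merged: [3]
Compare 11 vs 9: take 9 from right. Merged: [3, 9]
Compare 11 vs 11: take 11 from left. Merged: [3, 9, 11]
Compare 12 vs 11: take 11 from right. Merged: [3, 9, 11, 11]
Compare 12 vs 13: take 12 from left. Merged: [3, 9, 11, 11, 12]
Append remaining from right: [13]. Merged: [3, 9, 11, 11, 12, 13]

Final merged array: [3, 9, 11, 11, 12, 13]
Total comparisons: 5

The merged array is [3, 9, 11, 11, 12, 13], requiring 5 comparisons. The merge step runs in O(n) time where n is the total number of elements.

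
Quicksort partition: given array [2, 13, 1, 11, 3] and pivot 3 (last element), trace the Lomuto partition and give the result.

Lomuto partition with pivot = 3:

Initial array: [2, 13, 1, 11, 3]

arr[0]=2 <= 3: swap with position 0, array becomes [2, 13, 1, 11, 3]
arr[1]=13 > 3: no swap
arr[2]=1 <= 3: swap with position 1, array becomes [2, 1, 13, 11, 3]
arr[3]=11 > 3: no swap

Place pivot at position 2: [2, 1, 3, 11, 13]
Pivot position: 2

After partitioning with pivot 3, the array becomes [2, 1, 3, 11, 13]. The pivot is placed at index 2. All elements to the left of the pivot are <= 3, and all elements to the right are > 3.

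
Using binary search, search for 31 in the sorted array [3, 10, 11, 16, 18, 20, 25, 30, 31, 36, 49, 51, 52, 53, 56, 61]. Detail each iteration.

Binary search for 31 in [3, 10, 11, 16, 18, 20, 25, 30, 31, 36, 49, 51, 52, 53, 56, 61]:

lo=0, hi=15, mid=7, arr[mid]=30 -> 30 < 31, search right half
lo=8, hi=15, mid=11, arr[mid]=51 -> 51 > 31, search left half
lo=8, hi=10, mid=9, arr[mid]=36 -> 36 > 31, search left half
lo=8, hi=8, mid=8, arr[mid]=31 -> Found target at index 8!

Binary search finds 31 at index 8 after 4 comparisons. The search repeatedly halves the search space by comparing with the middle element.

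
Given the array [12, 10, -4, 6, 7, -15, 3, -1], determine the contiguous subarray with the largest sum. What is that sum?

Using Kadane's algorithm on [12, 10, -4, 6, 7, -15, 3, -1]:

Scanning through the array:
Position 1 (value 10): max_ending_here = 22, max_so_far = 22
Position 2 (value -4): max_ending_here = 18, max_so_far = 22
Position 3 (value 6): max_ending_here = 24, max_so_far = 24
Position 4 (value 7): max_ending_here = 31, max_so_far = 31
Position 5 (value -15): max_ending_here = 16, max_so_far = 31
Position 6 (value 3): max_ending_here = 19, max_so_far = 31
Position 7 (value -1): max_ending_here = 18, max_so_far = 31

Maximum subarray: [12, 10, -4, 6, 7]
Maximum sum: 31

The maximum subarray is [12, 10, -4, 6, 7] with sum 31. This subarray runs from index 0 to index 4.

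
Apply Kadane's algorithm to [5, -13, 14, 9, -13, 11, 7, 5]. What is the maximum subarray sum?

Using Kadane's algorithm on [5, -13, 14, 9, -13, 11, 7, 5]:

Scanning through the array:
Position 1 (value -13): max_ending_here = -8, max_so_far = 5
Position 2 (value 14): max_ending_here = 14, max_so_far = 14
Position 3 (value 9): max_ending_here = 23, max_so_far = 23
Position 4 (value -13): max_ending_here = 10, max_so_far = 23
Position 5 (value 11): max_ending_here = 21, max_so_far = 23
Position 6 (value 7): max_ending_here = 28, max_so_far = 28
Position 7 (value 5): max_ending_here = 33, max_so_far = 33

Maximum subarray: [14, 9, -13, 11, 7, 5]
Maximum sum: 33

The maximum subarray is [14, 9, -13, 11, 7, 5] with sum 33. This subarray runs from index 2 to index 7.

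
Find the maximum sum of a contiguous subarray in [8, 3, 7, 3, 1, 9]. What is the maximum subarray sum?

Using Kadane's algorithm on [8, 3, 7, 3, 1, 9]:

Scanning through the array:
Position 1 (value 3): max_ending_here = 11, max_so_far = 11
Position 2 (value 7): max_ending_here = 18, max_so_far = 18
Position 3 (value 3): max_ending_here = 21, max_so_far = 21
Position 4 (value 1): max_ending_here = 22, max_so_far = 22
Position 5 (value 9): max_ending_here = 31, max_so_far = 31

Maximum subarray: [8, 3, 7, 3, 1, 9]
Maximum sum: 31

The maximum subarray is [8, 3, 7, 3, 1, 9] with sum 31. This subarray runs from index 0 to index 5.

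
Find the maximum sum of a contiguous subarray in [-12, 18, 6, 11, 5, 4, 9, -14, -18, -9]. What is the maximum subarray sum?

Using Kadane's algorithm on [-12, 18, 6, 11, 5, 4, 9, -14, -18, -9]:

Scanning through the array:
Position 1 (value 18): max_ending_here = 18, max_so_far = 18
Position 2 (value 6): max_ending_here = 24, max_so_far = 24
Position 3 (value 11): max_ending_here = 35, max_so_far = 35
Position 4 (value 5): max_ending_here = 40, max_so_far = 40
Position 5 (value 4): max_ending_here = 44, max_so_far = 44
Position 6 (value 9): max_ending_here = 53, max_so_far = 53
Position 7 (value -14): max_ending_here = 39, max_so_far = 53
Position 8 (value -18): max_ending_here = 21, max_so_far = 53
Position 9 (value -9): max_ending_here = 12, max_so_far = 53

Maximum subarray: [18, 6, 11, 5, 4, 9]
Maximum sum: 53

The maximum subarray is [18, 6, 11, 5, 4, 9] with sum 53. This subarray runs from index 1 to index 6.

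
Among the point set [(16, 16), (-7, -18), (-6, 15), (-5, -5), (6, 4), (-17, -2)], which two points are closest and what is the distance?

Computing all pairwise distances among 6 points:

d((16, 16), (-7, -18)) = 41.0488
d((16, 16), (-6, 15)) = 22.0227
d((16, 16), (-5, -5)) = 29.6985
d((16, 16), (6, 4)) = 15.6205
d((16, 16), (-17, -2)) = 37.5899
d((-7, -18), (-6, 15)) = 33.0151
d((-7, -18), (-5, -5)) = 13.1529
d((-7, -18), (6, 4)) = 25.5539
d((-7, -18), (-17, -2)) = 18.868
d((-6, 15), (-5, -5)) = 20.025
d((-6, 15), (6, 4)) = 16.2788
d((-6, 15), (-17, -2)) = 20.2485
d((-5, -5), (6, 4)) = 14.2127
d((-5, -5), (-17, -2)) = 12.3693 <-- minimum
d((6, 4), (-17, -2)) = 23.7697

Closest pair: (-5, -5) and (-17, -2) with distance 12.3693

The closest pair is (-5, -5) and (-17, -2) with Euclidean distance 12.3693. For 6 points, brute-force pairwise comparison is shown above. For large n, the divide-and-conquer algorithm (sort by x, recurse on halves, check the dividing strip) achieves O(n log n).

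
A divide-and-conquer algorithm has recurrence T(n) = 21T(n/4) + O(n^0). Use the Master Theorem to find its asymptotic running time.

Master Theorem for T(n) = 21T(n/4) + O(n^0):

a = 21, b = 4, c = 0
log_b(a) = log_4(21) = 2.1962

Case 1: c = 0 < log_4(21) = 2.1962
T(n) = O(n^(log_4 21))

For T(n) = 21T(n/4) + O(n^0): log_4(21) = 2.1962. This is Case 1 of the Master Theorem (c < log_b(a), work dominated by leaves), giving O(n^(log_4 21)).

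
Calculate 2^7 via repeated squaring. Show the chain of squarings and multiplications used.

Computing 2^7 by squaring (build up from 2^1; each line after the first costs one multiplication):

2^1 = 2
2^2 = (2^1)^2 = 2^2 = 4
2^3 = 2 * 2^2 = 2 * 4 = 8
2^6 = (2^3)^2 = 8^2 = 64
2^7 = 2 * 2^6 = 2 * 64 = 128

Result: 128
Multiplications needed: 4 (4 lines after 2^1)

2^7 = 128. Using exponentiation by squaring, this requires 4 multiplications. The key idea: if the exponent is even, square the half-power; if odd, multiply by the base once.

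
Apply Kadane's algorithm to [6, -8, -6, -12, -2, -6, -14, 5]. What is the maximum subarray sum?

Using Kadane's algorithm on [6, -8, -6, -12, -2, -6, -14, 5]:

Scanning through the array:
Position 1 (value -8): max_ending_here = -2, max_so_far = 6
Position 2 (value -6): max_ending_here = -6, max_so_far = 6
Position 3 (value -12): max_ending_here = -12, max_so_far = 6
Position 4 (value -2): max_ending_here = -2, max_so_far = 6
Position 5 (value -6): max_ending_here = -6, max_so_far = 6
Position 6 (value -14): max_ending_here = -14, max_so_far = 6
Position 7 (value 5): max_ending_here = 5, max_so_far = 6

Maximum subarray: [6]
Maximum sum: 6

The maximum subarray is [6] with sum 6. This subarray runs from index 0 to index 0.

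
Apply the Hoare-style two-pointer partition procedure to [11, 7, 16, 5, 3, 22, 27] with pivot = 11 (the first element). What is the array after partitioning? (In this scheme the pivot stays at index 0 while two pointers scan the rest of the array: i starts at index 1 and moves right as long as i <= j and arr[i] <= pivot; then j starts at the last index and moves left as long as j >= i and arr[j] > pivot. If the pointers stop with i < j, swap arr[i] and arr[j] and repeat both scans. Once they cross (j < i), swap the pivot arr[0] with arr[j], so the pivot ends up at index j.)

Hoare-style two-pointer partition with pivot = 11:

Initial array: [11, 7, 16, 5, 3, 22, 27]

Pointers start at i = 1, j = 6.
i stops at index 2 (arr[2]=16 > 11), j stops at index 4 (arr[4]=3 <= 11): swap arr[2] and arr[4], array becomes [11, 7, 3, 5, 16, 22, 27]
i ends at 4, j ends at 3: the pointers have crossed (j < i), so scanning stops.

Swap pivot arr[0] with arr[3] to place pivot at position 3: [5, 7, 3, 11, 16, 22, 27]
Pivot position: 3

After partitioning with pivot 11, the array becomes [5, 7, 3, 11, 16, 22, 27]. The pivot is placed at index 3. All elements to the left of the pivot are <= 11, and all elements to the right are > 11.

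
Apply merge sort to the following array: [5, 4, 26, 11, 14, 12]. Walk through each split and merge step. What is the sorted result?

Merge sort trace:

Split: [5, 4, 26, 11, 14, 12] -> [5, 4, 26] and [11, 14, 12]
  Split: [5, 4, 26] -> [5] and [4, 26]
    Split: [4, 26] -> [4] and [26]
    Merge: [4] + [26] -> [4, 26]
  Merge: [5] + [4, 26] -> [4, 5, 26]
  Split: [11, 14, 12] -> [11] and [14, 12]
    Split: [14, 12] -> [14] and [12]
    Merge: [14] + [12] -> [12, 14]
  Merge: [11] + [12, 14] -> [11, 12, 14]
Merge: [4, 5, 26] + [11, 12, 14] -> [4, 5, 11, 12, 14, 26]

Final sorted array: [4, 5, 11, 12, 14, 26]

The merge sort proceeds by recursively splitting the array and merging sorted halves.
After all merges, the sorted array is [4, 5, 11, 12, 14, 26].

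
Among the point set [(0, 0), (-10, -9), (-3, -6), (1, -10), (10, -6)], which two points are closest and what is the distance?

Computing all pairwise distances among 5 points:

d((0, 0), (-10, -9)) = 13.4536
d((0, 0), (-3, -6)) = 6.7082
d((0, 0), (1, -10)) = 10.0499
d((0, 0), (10, -6)) = 11.6619
d((-10, -9), (-3, -6)) = 7.6158
d((-10, -9), (1, -10)) = 11.0454
d((-10, -9), (10, -6)) = 20.2237
d((-3, -6), (1, -10)) = 5.6569 <-- minimum
d((-3, -6), (10, -6)) = 13.0
d((1, -10), (10, -6)) = 9.8489

Closest pair: (-3, -6) and (1, -10) with distance 5.6569

The closest pair is (-3, -6) and (1, -10) with Euclidean distance 5.6569. For 5 points, brute-force pairwise comparison is shown above. For large n, the divide-and-conquer algorithm (sort by x, recurse on halves, check the dividing strip) achieves O(n log n).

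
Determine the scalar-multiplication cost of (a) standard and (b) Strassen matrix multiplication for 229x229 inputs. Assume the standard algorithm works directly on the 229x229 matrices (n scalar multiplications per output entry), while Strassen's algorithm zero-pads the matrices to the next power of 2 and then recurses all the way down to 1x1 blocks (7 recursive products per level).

Matrix multiplication for 229x229 matrices:

Strassen's algorithm requires power-of-2 dimensions. Pad 229x229 to 256x256 (next power of 2).

Standard algorithm: 229^3 = 12008989 multiplications
Strassen's algorithm: 7^(log2(256)) = 7^8 = 5764801 multiplications
Savings: 12008989 - 5764801 = 6244188 multiplications

Standard: 12008989 multiplications (229^3). Strassen: 5764801 multiplications (7^8, after padding to 256x256). Strassen reduces 8 recursive multiplications to 7 at each level.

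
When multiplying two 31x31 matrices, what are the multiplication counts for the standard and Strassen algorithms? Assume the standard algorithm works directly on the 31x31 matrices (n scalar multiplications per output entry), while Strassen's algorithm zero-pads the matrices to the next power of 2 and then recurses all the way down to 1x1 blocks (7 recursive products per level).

Matrix multiplication for 31x31 matrices:

Strassen's algorithm requires power-of-2 dimensions. Pad 31x31 to 32x32 (next power of 2).

Standard algorithm: 31^3 = 29791 multiplications
Strassen's algorithm: 7^(log2(32)) = 7^5 = 16807 multiplications
Savings: 29791 - 16807 = 12984 multiplications

Standard: 29791 multiplications (31^3). Strassen: 16807 multiplications (7^5, after padding to 32x32). Strassen reduces 8 recursive multiplications to 7 at each level.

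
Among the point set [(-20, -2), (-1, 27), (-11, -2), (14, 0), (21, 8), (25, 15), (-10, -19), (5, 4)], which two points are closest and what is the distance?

Computing all pairwise distances among 8 points:

d((-20, -2), (-1, 27)) = 34.6699
d((-20, -2), (-11, -2)) = 9.0
d((-20, -2), (14, 0)) = 34.0588
d((-20, -2), (21, 8)) = 42.2019
d((-20, -2), (25, 15)) = 48.1041
d((-20, -2), (-10, -19)) = 19.7231
d((-20, -2), (5, 4)) = 25.7099
d((-1, 27), (-11, -2)) = 30.6757
d((-1, 27), (14, 0)) = 30.8869
d((-1, 27), (21, 8)) = 29.0689
d((-1, 27), (25, 15)) = 28.6356
d((-1, 27), (-10, -19)) = 46.8722
d((-1, 27), (5, 4)) = 23.7697
d((-11, -2), (14, 0)) = 25.0799
d((-11, -2), (21, 8)) = 33.5261
d((-11, -2), (25, 15)) = 39.8121
d((-11, -2), (-10, -19)) = 17.0294
d((-11, -2), (5, 4)) = 17.088
d((14, 0), (21, 8)) = 10.6301
d((14, 0), (25, 15)) = 18.6011
d((14, 0), (-10, -19)) = 30.6105
d((14, 0), (5, 4)) = 9.8489
d((21, 8), (25, 15)) = 8.0623 <-- minimum
d((21, 8), (-10, -19)) = 41.1096
d((21, 8), (5, 4)) = 16.4924
d((25, 15), (-10, -19)) = 48.7955
d((25, 15), (5, 4)) = 22.8254
d((-10, -19), (5, 4)) = 27.4591

Closest pair: (21, 8) and (25, 15) with distance 8.0623

The closest pair is (21, 8) and (25, 15) with Euclidean distance 8.0623. For 8 points, brute-force pairwise comparison is shown above. For large n, the divide-and-conquer algorithm (sort by x, recurse on halves, check the dividing strip) achieves O(n log n).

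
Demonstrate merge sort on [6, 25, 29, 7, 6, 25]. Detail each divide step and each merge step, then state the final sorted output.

Merge sort trace:

Split: [6, 25, 29, 7, 6, 25] -> [6, 25, 29] and [7, 6, 25]
  Split: [6, 25, 29] -> [6] and [25, 29]
    Split: [25, 29] -> [25] and [29]
    Merge: [25] + [29] -> [25, 29]
  Merge: [6] + [25, 29] -> [6, 25, 29]
  Split: [7, 6, 25] -> [7] and [6, 25]
    Split: [6, 25] -> [6] and [25]
    Merge: [6] + [25] -> [6, 25]
  Merge: [7] + [6, 25] -> [6, 7, 25]
Merge: [6, 25, 29] + [6, 7, 25] -> [6, 6, 7, 25, 25, 29]

Final sorted array: [6, 6, 7, 25, 25, 29]

The merge sort proceeds by recursively splitting the array and merging sorted halves.
After all merges, the sorted array is [6, 6, 7, 25, 25, 29].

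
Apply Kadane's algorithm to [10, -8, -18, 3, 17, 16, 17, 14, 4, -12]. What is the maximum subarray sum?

Using Kadane's algorithm on [10, -8, -18, 3, 17, 16, 17, 14, 4, -12]:

Scanning through the array:
Position 1 (value -8): max_ending_here = 2, max_so_far = 10
Position 2 (value -18): max_ending_here = -16, max_so_far = 10
Position 3 (value 3): max_ending_here = 3, max_so_far = 10
Position 4 (value 17): max_ending_here = 20, max_so_far = 20
Position 5 (value 16): max_ending_here = 36, max_so_far = 36
Position 6 (value 17): max_ending_here = 53, max_so_far = 53
Position 7 (value 14): max_ending_here = 67, max_so_far = 67
Position 8 (value 4): max_ending_here = 71, max_so_far = 71
Position 9 (value -12): max_ending_here = 59, max_so_far = 71

Maximum subarray: [3, 17, 16, 17, 14, 4]
Maximum sum: 71

The maximum subarray is [3, 17, 16, 17, 14, 4] with sum 71. This subarray runs from index 3 to index 8.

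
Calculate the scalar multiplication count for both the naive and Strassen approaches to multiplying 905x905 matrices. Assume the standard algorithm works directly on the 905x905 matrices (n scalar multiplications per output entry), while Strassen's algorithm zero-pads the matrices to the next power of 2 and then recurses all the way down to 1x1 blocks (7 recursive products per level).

Matrix multiplication for 905x905 matrices:

Strassen's algorithm requires power-of-2 dimensions. Pad 905x905 to 1024x1024 (next power of 2).

Standard algorithm: 905^3 = 741217625 multiplications
Strassen's algorithm: 7^(log2(1024)) = 7^10 = 282475249 multiplications
Savings: 741217625 - 282475249 = 458742376 multiplications

Standard: 741217625 multiplications (905^3). Strassen: 282475249 multiplications (7^10, after padding to 1024x1024). Strassen reduces 8 recursive multiplications to 7 at each level.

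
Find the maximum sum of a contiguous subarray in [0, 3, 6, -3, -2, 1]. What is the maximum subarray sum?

Using Kadane's algorithm on [0, 3, 6, -3, -2, 1]:

Scanning through the array:
Position 1 (value 3): max_ending_here = 3, max_so_far = 3
Position 2 (value 6): max_ending_here = 9, max_so_far = 9
Position 3 (value -3): max_ending_here = 6, max_so_far = 9
Position 4 (value -2): max_ending_here = 4, max_so_far = 9
Position 5 (value 1): max_ending_here = 5, max_so_far = 9

Maximum subarray: [0, 3, 6]
Maximum sum: 9

The maximum subarray is [0, 3, 6] with sum 9. This subarray runs from index 0 to index 2.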